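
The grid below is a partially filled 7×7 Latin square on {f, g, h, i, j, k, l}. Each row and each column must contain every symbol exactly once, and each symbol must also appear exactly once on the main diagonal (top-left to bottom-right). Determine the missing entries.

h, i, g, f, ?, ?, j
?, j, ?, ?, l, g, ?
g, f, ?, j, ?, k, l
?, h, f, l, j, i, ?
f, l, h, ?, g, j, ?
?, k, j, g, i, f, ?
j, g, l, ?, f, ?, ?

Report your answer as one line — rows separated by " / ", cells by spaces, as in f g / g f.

h i g f k l j / i j k h l g f / g f i j h k l / k h f l j i g / f l h k g j i / l k j g i f h / j g l i f h k

(r1,c5) = k
(r1,c6) = l
(r3,c3) = i
(r3,c5) = h
(r4,c1) = k
(r4,c7) = g
(r6,c1) = l
(r6,c7) = h
(r7,c6) = h
(r7,c7) = k
(r2,c1) = i
(r2,c3) = k
(r2,c4) = h
(r2,c7) = f
(r5,c7) = i
(r7,c4) = i
(r5,c4) = k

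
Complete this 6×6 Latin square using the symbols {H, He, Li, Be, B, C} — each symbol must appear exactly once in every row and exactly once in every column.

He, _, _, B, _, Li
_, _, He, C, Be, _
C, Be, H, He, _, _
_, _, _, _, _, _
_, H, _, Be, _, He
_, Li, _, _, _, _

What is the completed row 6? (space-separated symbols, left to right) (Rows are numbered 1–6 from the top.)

Cell (r1,c2): row 1 has {He,Li,B}; column 2 has {H,Li,Be} → C.
Cell (r1,c3): row 1 has {He,Li,B,C}; column 3 has {H,He} → Be.
Cell (r1,c5): row 1 has {He,Li,Be,B,C}; column 5 has {Be} → H.
Cell (r2,c2): row 2 has {He,Be,C}; column 2 has {H,Li,Be,C} → B.
Cell (r2,c6): row 2 has {He,Be,B,C}; column 6 has {He,Li} → H.
Cell (r3,c6): row 3 has {H,He,Be,C}; column 6 has {H,He,Li} → B.
Cell (r4,c2): row 4 is empty so far; column 2 has {H,Li,Be,B,C} → He.
Cell (r6,c4): row 6 has {Li}; column 4 has {He,Be,B,C} → H.
Cell (r2,c1): row 2 has {H,He,Be,B,C}; column 1 has {He,C} → Li.
Cell (r3,c5): row 3 has {H,He,Be,B,C}; column 5 has {H,Be} → Li.
Cell (r4,c4): row 4 has {He}; column 4 has {H,He,Be,B,C} → Li.
Cell (r5,c1): row 5 has {H,He,Be}; column 1 has {He,Li,C} → B.
Cell (r5,c5): row 5 has {H,He,Be,B}; column 5 has {H,Li,Be} → C.
Cell (r6,c1): row 6 has {H,Li}; column 1 has {He,Li,B,C} → Be.
Cell (r6,c6): row 6 has {H,Li,Be}; column 6 has {H,He,Li,B} → C.
Cell (r4,c1): row 4 has {He,Li}; column 1 has {He,Li,Be,B,C} → H.
Cell (r4,c5): row 4 has {H,He,Li}; column 5 has {H,Li,Be,C} → B.
Cell (r4,c6): row 4 has {H,He,Li,B}; column 6 has {H,He,Li,B,C} → Be.
Cell (r5,c3): row 5 has {H,He,Be,B,C}; column 3 has {H,He,Be} → Li.
Cell (r6,c3): row 6 has {H,Li,Be,C}; column 3 has {H,He,Li,Be} → B.
Cell (r6,c5): row 6 has {H,Li,Be,B,C}; column 5 has {H,Li,Be,B,C} → He.

Be Li B H He C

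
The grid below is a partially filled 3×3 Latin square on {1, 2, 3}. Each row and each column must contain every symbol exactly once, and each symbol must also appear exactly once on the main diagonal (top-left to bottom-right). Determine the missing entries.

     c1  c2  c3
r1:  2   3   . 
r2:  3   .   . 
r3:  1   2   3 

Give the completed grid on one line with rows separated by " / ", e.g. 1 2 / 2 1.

(r1,c3) = 1
(r2,c2) = 1
(r2,c3) = 2

2 3 1 / 3 1 2 / 1 2 3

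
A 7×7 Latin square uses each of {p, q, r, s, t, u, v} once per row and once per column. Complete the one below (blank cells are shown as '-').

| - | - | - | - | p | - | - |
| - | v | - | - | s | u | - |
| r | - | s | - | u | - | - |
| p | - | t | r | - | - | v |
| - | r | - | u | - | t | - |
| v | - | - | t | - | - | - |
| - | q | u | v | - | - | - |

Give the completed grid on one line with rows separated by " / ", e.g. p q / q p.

(r4,c5) = q
(r4,c6) = s
(r5,c5) = v
(r6,c5) = r
(r7,c5) = t
(r4,c2) = u
(r7,c1) = s
(r5,c1) = q
(r5,c3) = p
(r5,c7) = s
(r6,c3) = q
(r6,c6) = p
(r6,c7) = u
(r7,c6) = r
(r7,c7) = p
(r2,c1) = t
(r2,c3) = r
(r2,c7) = q
(r3,c7) = t
(r6,c2) = s
(r1,c1) = u
(r1,c2) = t
(r1,c3) = v
(r1,c6) = q
(r1,c7) = r
(r2,c4) = p
(r3,c2) = p
(r3,c4) = q
(r3,c6) = v
(r1,c4) = s

u t v s p q r / t v r p s u q / r p s q u v t / p u t r q s v / q r p u v t s / v s q t r p u / s q u v t r p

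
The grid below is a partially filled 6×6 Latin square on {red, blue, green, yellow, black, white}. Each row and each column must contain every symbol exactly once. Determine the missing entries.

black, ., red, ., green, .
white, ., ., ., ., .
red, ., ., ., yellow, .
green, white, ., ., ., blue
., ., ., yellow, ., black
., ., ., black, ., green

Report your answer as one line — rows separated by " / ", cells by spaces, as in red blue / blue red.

(r3,c6): row 3 has {red,yellow}; column 6 has {blue,green,black}, so it must be white.
(r4,c4): row 4 has {blue,green,white}; column 4 has {yellow,black}, so it must be red.
(r4,c5): row 4 has {red,blue,green,white}; column 5 has {green,yellow}, so it must be black.
(r5,c1): row 5 has {yellow,black}; column 1 has {red,green,black,white}, so it must be blue.
(r6,c1): row 6 has {green,black}; column 1 has {red,blue,green,black,white}, so it must be yellow.
(r1,c6): row 1 has {red,green,black}; column 6 has {blue,green,black,white}, so it must be yellow.
(r2,c6): row 2 has {white}; column 6 has {blue,green,yellow,black,white}, so it must be red.
(r4,c3): row 4 has {red,blue,green,black,white}; column 3 has {red}, so it must be yellow.
(r1,c2): row 1 has {red,green,yellow,black}; column 2 has {white}, so it must be blue.
(r1,c4): row 1 has {red,blue,green,yellow,black}; column 4 has {red,yellow,black}, so it must be white.
(r2,c5): row 2 has {red,white}; column 5 has {green,yellow,black}, so it must be blue.
(r6,c2): row 6 has {green,yellow,black}; column 2 has {blue,white}, so it must be red.
(r6,c5): row 6 has {red,green,yellow,black}; column 5 has {blue,green,yellow,black}, so it must be white.
(r2,c4): row 2 has {red,blue,white}; column 4 has {red,yellow,black,white}, so it must be green.
(r3,c4): row 3 has {red,yellow,white}; column 4 has {red,green,yellow,black,white}, so it must be blue.
(r5,c2): row 5 has {blue,yellow,black}; column 2 has {red,blue,white}, so it must be green.
(r5,c3): row 5 has {blue,green,yellow,black}; column 3 has {red,yellow}, so it must be white.
(r5,c5): row 5 has {blue,green,yellow,black,white}; column 5 has {blue,green,yellow,black,white}, so it must be red.
(r6,c3): row 6 has {red,green,yellow,black,white}; column 3 has {red,yellow,white}, so it must be blue.
(r2,c3): row 2 has {red,blue,green,white}; column 3 has {red,blue,yellow,white}, so it must be black.
(r3,c2): row 3 has {red,blue,yellow,white}; column 2 has {red,blue,green,white}, so it must be black.
(r3,c3): row 3 has {red,blue,yellow,black,white}; column 3 has {red,blue,yellow,black,white}, so it must be green.
(r2,c2): row 2 has {red,blue,green,black,white}; column 2 has {red,blue,green,black,white}, so it must be yellow.

black blue red white green yellow / white yellow black green blue red / red black green blue yellow white / green white yellow red black blue / blue green white yellow red black / yellow red blue black white green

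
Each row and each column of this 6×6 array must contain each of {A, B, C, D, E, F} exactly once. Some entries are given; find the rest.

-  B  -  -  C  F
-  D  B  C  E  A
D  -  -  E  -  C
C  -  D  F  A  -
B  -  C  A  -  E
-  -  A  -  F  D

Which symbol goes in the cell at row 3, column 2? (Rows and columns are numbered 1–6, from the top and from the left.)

A

(r1,c3) = E
(r1,c4) = D
(r2,c1) = F
(r3,c3) = F
(r3,c5) = B
(r4,c2) = E
(r4,c6) = B
(r5,c2) = F
(r5,c5) = D
(r6,c1) = E
(r6,c2) = C
(r6,c4) = B
(r1,c1) = A
(r3,c2) = A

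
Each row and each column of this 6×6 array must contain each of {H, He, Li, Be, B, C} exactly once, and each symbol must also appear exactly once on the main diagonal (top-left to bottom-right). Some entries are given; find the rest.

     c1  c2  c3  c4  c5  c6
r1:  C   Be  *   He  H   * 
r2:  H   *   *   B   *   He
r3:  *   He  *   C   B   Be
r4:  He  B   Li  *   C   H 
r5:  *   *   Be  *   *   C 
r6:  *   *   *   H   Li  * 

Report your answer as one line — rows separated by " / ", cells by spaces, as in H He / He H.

C Be B He H Li / H Li C B Be He / Li He H C B Be / He B Li Be C H / B H Be Li He C / Be C He H Li B

Cell (r1,c3): row 1 has {H,He,Be,C}; column 3 has {Li,Be} → B.
Cell (r1,c6): row 1 has {H,He,Be,B,C}; column 6 has {H,He,Be,C} → Li.
Cell (r2,c2): row 2 has {H,He,B}; column 2 has {He,Be,B}; the diagonal has {C} → Li.
Cell (r2,c3): row 2 has {H,He,Li,B}; column 3 has {Li,Be,B} → C.
Cell (r2,c5): row 2 has {H,He,Li,B,C}; column 5 has {H,Li,B,C} → Be.
Cell (r3,c1): row 3 has {He,Be,B,C}; column 1 has {H,He,C} → Li.
Cell (r3,c3): row 3 has {He,Li,Be,B,C}; column 3 has {Li,Be,B,C}; the diagonal has {Li,C} → H.
Cell (r4,c4): row 4 has {H,He,Li,B,C}; column 4 has {H,He,B,C}; the diagonal has {H,Li,C} → Be.
Cell (r5,c1): row 5 has {Be,C}; column 1 has {H,He,Li,C} → B.
Cell (r5,c2): row 5 has {Be,B,C}; column 2 has {He,Li,Be,B} → H.
Cell (r5,c4): row 5 has {H,Be,B,C}; column 4 has {H,He,Be,B,C} → Li.
Cell (r5,c5): row 5 has {H,Li,Be,B,C}; column 5 has {H,Li,Be,B,C}; the diagonal has {H,Li,Be,C} → He.
Cell (r6,c1): row 6 has {H,Li}; column 1 has {H,He,Li,B,C} → Be.
Cell (r6,c2): row 6 has {H,Li,Be}; column 2 has {H,He,Li,Be,B} → C.
Cell (r6,c3): row 6 has {H,Li,Be,C}; column 3 has {H,Li,Be,B,C} → He.
Cell (r6,c6): row 6 has {H,He,Li,Be,C}; column 6 has {H,He,Li,Be,C}; the diagonal has {H,He,Li,Be,C} → B.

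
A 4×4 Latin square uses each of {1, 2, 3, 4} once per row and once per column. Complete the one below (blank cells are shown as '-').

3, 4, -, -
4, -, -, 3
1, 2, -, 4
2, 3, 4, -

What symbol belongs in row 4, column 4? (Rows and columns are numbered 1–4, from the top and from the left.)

row 2 has {3,4}; column 2 has {2,3,4} — only 1 is left for (r2,c2).
row 2 has {1,3,4}; column 3 has {4} — only 2 is left for (r2,c3).
row 3 has {1,2,4}; column 3 has {2,4} — only 3 is left for (r3,c3).
row 4 has {2,3,4}; column 4 has {3,4} — only 1 is left for (r4,c4).

1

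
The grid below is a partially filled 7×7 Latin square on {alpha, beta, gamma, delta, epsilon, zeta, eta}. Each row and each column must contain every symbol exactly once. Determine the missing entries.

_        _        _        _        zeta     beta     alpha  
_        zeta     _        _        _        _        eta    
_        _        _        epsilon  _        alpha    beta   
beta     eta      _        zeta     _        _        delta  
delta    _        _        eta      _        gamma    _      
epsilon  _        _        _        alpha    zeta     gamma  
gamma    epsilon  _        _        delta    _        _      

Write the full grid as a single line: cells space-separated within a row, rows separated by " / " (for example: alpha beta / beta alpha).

eta delta epsilon gamma zeta beta alpha / alpha zeta gamma beta epsilon delta eta / zeta gamma delta epsilon eta alpha beta / beta eta alpha zeta gamma epsilon delta / delta alpha zeta eta beta gamma epsilon / epsilon beta eta delta alpha zeta gamma / gamma epsilon beta alpha delta eta zeta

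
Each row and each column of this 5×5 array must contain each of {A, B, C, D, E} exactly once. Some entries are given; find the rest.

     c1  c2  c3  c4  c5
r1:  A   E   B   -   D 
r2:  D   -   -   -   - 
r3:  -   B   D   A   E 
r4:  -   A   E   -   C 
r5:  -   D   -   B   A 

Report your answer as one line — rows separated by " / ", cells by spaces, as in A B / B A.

A E B C D / D C A E B / C B D A E / B A E D C / E D C B A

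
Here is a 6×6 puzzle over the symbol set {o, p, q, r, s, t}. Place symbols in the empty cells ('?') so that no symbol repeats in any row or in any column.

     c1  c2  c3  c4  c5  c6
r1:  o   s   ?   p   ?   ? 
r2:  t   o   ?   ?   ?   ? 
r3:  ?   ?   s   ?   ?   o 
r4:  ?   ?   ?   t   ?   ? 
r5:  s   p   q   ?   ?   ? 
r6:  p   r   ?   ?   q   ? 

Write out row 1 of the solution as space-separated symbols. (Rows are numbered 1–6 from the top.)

(r4,c2) = q
(r3,c2) = t
(r4,c1) = r
(r3,c1) = q
(r3,c4) = r
(r3,c5) = p
(r5,c4) = o
(r6,c4) = s
(r6,c6) = t
(r2,c4) = q
(r5,c6) = r
(r6,c3) = o
(r1,c6) = q
(r4,c3) = p
(r4,c6) = s
(r5,c5) = t
(r1,c5) = r
(r2,c3) = r
(r2,c5) = s
(r2,c6) = p
(r4,c5) = o
(r1,c3) = t

o s t p r q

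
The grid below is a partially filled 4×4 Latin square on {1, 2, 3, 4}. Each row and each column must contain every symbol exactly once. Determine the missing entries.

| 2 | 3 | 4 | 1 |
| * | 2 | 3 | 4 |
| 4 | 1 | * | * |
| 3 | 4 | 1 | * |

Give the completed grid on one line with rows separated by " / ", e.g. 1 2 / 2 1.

2 3 4 1 / 1 2 3 4 / 4 1 2 3 / 3 4 1 2

row 2 has {2,3,4}; column 1 has {2,3,4} — only 1 is left for (r2,c1).
row 3 has {1,4}; column 3 has {1,3,4} — only 2 is left for (r3,c3).
row 3 has {1,2,4}; column 4 has {1,4} — only 3 is left for (r3,c4).
row 4 has {1,3,4}; column 4 has {1,3,4} — only 2 is left for (r4,c4).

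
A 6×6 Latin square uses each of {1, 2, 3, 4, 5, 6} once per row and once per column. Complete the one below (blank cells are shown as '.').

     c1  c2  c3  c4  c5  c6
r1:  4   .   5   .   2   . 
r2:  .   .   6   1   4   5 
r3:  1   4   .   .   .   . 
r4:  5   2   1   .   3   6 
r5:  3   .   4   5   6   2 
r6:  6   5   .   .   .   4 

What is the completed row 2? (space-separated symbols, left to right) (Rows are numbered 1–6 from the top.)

row 2 has {1,4,5,6}; column 1 has {1,3,4,5,6} — only 2 is left for (r2,c1).
row 2 has {1,2,4,5,6}; column 2 has {2,4,5} — only 3 is left for (r2,c2).

2 3 6 1 4 5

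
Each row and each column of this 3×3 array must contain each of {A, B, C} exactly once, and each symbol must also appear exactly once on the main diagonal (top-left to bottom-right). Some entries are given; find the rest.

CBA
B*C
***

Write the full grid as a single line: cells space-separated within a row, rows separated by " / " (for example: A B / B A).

(r2,c2) = A
(r3,c1) = A
(r3,c2) = C
(r3,c3) = B

C B A / B A C / A C B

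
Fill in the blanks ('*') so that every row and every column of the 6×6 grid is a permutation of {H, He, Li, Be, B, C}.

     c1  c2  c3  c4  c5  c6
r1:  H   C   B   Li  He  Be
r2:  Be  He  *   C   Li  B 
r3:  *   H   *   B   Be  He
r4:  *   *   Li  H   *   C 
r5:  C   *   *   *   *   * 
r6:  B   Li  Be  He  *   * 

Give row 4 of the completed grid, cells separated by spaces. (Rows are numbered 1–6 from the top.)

He Be Li H B C

At row 2, column 3: row 2 has {He,Li,Be,B,C}; column 3 has {Li,Be,B}; that leaves H.
At row 3, column 1: row 3 has {H,He,Be,B}; column 1 has {H,Be,B,C}; that leaves Li.
At row 3, column 3: row 3 has {H,He,Li,Be,B}; column 3 has {H,Li,Be,B}; that leaves C.
At row 4, column 1: row 4 has {H,Li,C}; column 1 has {H,Li,Be,B,C}; that leaves He.
At row 4, column 5: row 4 has {H,He,Li,C}; column 5 has {He,Li,Be}; that leaves B.
At row 5, column 3: row 5 has {C}; column 3 has {H,Li,Be,B,C}; that leaves He.
At row 5, column 4: row 5 has {He,C}; column 4 has {H,He,Li,B,C}; that leaves Be.
At row 5, column 5: row 5 has {He,Be,C}; column 5 has {He,Li,Be,B}; that leaves H.
At row 5, column 6: row 5 has {H,He,Be,C}; column 6 has {He,Be,B,C}; that leaves Li.
At row 6, column 5: row 6 has {He,Li,Be,B}; column 5 has {H,He,Li,Be,B}; that leaves C.
At row 6, column 6: row 6 has {He,Li,Be,B,C}; column 6 has {He,Li,Be,B,C}; that leaves H.
At row 4, column 2: row 4 has {H,He,Li,B,C}; column 2 has {H,He,Li,C}; that leaves Be.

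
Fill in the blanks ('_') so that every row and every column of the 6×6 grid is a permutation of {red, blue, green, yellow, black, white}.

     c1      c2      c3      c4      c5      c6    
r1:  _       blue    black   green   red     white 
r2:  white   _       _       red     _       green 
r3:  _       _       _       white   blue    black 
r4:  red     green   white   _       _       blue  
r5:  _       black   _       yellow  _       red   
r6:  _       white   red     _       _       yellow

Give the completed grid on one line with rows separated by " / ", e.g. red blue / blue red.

yellow blue black green red white / white yellow blue red black green / green red yellow white blue black / red green white black yellow blue / blue black green yellow white red / black white red blue green yellow

At row 1, column 1: row 1 has {red,blue,green,black,white}; column 1 has {red,white}; that leaves yellow.
At row 2, column 2: row 2 has {red,green,white}; column 2 has {blue,green,black,white}; that leaves yellow.
At row 2, column 3: row 2 has {red,green,yellow,white}; column 3 has {red,black,white}; that leaves blue.
At row 2, column 5: row 2 has {red,blue,green,yellow,white}; column 5 has {red,blue}; that leaves black.
At row 3, column 1: row 3 has {blue,black,white}; column 1 has {red,yellow,white}; that leaves green.
At row 3, column 2: row 3 has {blue,green,black,white}; column 2 has {blue,green,yellow,black,white}; that leaves red.
At row 3, column 3: row 3 has {red,blue,green,black,white}; column 3 has {red,blue,black,white}; that leaves yellow.
At row 4, column 4: row 4 has {red,blue,green,white}; column 4 has {red,green,yellow,white}; that leaves black.
At row 4, column 5: row 4 has {red,blue,green,black,white}; column 5 has {red,blue,black}; that leaves yellow.
At row 5, column 1: row 5 has {red,yellow,black}; column 1 has {red,green,yellow,white}; that leaves blue.
At row 5, column 3: row 5 has {red,blue,yellow,black}; column 3 has {red,blue,yellow,black,white}; that leaves green.
At row 5, column 5: row 5 has {red,blue,green,yellow,black}; column 5 has {red,blue,yellow,black}; that leaves white.
At row 6, column 1: row 6 has {red,yellow,white}; column 1 has {red,blue,green,yellow,white}; that leaves black.
At row 6, column 4: row 6 has {red,yellow,black,white}; column 4 has {red,green,yellow,black,white}; that leaves blue.
At row 6, column 5: row 6 has {red,blue,yellow,black,white}; column 5 has {red,blue,yellow,black,white}; that leaves green.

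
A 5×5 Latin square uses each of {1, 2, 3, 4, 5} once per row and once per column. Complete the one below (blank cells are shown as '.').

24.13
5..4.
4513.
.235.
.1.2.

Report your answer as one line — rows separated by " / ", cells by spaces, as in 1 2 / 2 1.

2 4 5 1 3 / 5 3 2 4 1 / 4 5 1 3 2 / 1 2 3 5 4 / 3 1 4 2 5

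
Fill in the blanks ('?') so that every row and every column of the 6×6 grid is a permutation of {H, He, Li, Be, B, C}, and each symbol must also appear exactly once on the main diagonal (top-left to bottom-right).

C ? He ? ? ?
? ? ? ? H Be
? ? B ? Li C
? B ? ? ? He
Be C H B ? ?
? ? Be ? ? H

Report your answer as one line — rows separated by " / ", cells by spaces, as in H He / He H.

(r5,c5) = He
(r5,c6) = Li
(r1,c6) = B
(r2,c2) = Li
(r2,c3) = C
(r2,c4) = He
(r4,c3) = Li
(r4,c4) = Be
(r4,c5) = C
(r6,c2) = He
(r6,c5) = B
(r1,c5) = Be
(r2,c1) = B
(r3,c4) = H
(r4,c1) = H
(r6,c1) = Li
(r6,c4) = C
(r1,c2) = H
(r1,c4) = Li
(r3,c1) = He
(r3,c2) = Be

C H He Li Be B / B Li C He H Be / He Be B H Li C / H B Li Be C He / Be C H B He Li / Li He Be C B H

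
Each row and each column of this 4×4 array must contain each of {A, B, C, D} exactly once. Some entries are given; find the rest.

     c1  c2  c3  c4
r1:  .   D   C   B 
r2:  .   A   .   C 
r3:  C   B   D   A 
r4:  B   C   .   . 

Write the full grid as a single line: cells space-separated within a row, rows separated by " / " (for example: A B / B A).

A D C B / D A B C / C B D A / B C A D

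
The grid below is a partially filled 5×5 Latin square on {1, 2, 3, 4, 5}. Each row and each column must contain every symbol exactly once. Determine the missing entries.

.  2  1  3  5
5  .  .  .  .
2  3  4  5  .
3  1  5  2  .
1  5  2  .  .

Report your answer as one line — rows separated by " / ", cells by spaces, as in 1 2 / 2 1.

Cell (r1,c1): row 1 has {1,2,3,5}; column 1 has {1,2,3,5} → 4.
Cell (r2,c2): row 2 has {5}; column 2 has {1,2,3,5} → 4.
Cell (r2,c3): row 2 has {4,5}; column 3 has {1,2,4,5} → 3.
Cell (r2,c4): row 2 has {3,4,5}; column 4 has {2,3,5} → 1.
Cell (r2,c5): row 2 has {1,3,4,5}; column 5 has {5} → 2.
Cell (r3,c5): row 3 has {2,3,4,5}; column 5 has {2,5} → 1.
Cell (r4,c5): row 4 has {1,2,3,5}; column 5 has {1,2,5} → 4.
Cell (r5,c4): row 5 has {1,2,5}; column 4 has {1,2,3,5} → 4.
Cell (r5,c5): row 5 has {1,2,4,5}; column 5 has {1,2,4,5} → 3.

4 2 1 3 5 / 5 4 3 1 2 / 2 3 4 5 1 / 3 1 5 2 4 / 1 5 2 4 3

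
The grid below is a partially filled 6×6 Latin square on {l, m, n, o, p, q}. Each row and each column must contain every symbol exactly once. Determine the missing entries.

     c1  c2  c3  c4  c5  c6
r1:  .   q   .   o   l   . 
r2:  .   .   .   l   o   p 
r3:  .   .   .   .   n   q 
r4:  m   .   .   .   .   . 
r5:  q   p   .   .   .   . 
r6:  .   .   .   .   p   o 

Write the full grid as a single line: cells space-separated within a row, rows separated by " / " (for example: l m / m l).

p q n o l m / n m q l o p / o l p m n q / m o l p q n / q p o n m l / l n m q p o

(r2,c1) = n
(r2,c2) = m
(r2,c3) = q
(r4,c5) = q
(r5,c5) = m
(r6,c1) = l
(r6,c2) = n
(r6,c3) = m
(r6,c4) = q
(r1,c1) = p
(r1,c3) = n
(r1,c6) = m
(r3,c1) = o
(r3,c2) = l
(r3,c3) = p
(r3,c4) = m
(r4,c2) = o
(r4,c3) = l
(r4,c6) = n
(r5,c3) = o
(r5,c4) = n
(r5,c6) = l
(r4,c4) = p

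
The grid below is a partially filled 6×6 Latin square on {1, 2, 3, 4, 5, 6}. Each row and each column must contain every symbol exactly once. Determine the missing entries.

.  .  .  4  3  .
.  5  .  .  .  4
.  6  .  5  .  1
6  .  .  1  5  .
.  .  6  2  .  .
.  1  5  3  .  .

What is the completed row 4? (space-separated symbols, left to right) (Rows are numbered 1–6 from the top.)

6 4 2 1 5 3

(r1,c2): row 1 has {3,4}; column 2 has {1,5,6}, so it must be 2.
(r1,c3): row 1 has {2,3,4}; column 3 has {5,6}, so it must be 1.
(r2,c4): row 2 has {4,5}; column 4 has {1,2,3,4,5}, so it must be 6.
(r1,c1): row 1 has {1,2,3,4}; column 1 has {6}, so it must be 5.
(r1,c6): row 1 has {1,2,3,4,5}; column 6 has {1,4}, so it must be 6.
(r6,c6): row 6 has {1,3,5}; column 6 has {1,4,6}, so it must be 2.
(r4,c6): row 4 has {1,5,6}; column 6 has {1,2,4,6}, so it must be 3.
(r5,c6): row 5 has {2,6}; column 6 has {1,2,3,4,6}, so it must be 5.
(r6,c1): row 6 has {1,2,3,5}; column 1 has {5,6}, so it must be 4.
(r6,c5): row 6 has {1,2,3,4,5}; column 5 has {3,5}, so it must be 6.
(r4,c2): row 4 has {1,3,5,6}; column 2 has {1,2,5,6}, so it must be 4.
(r4,c3): row 4 has {1,3,4,5,6}; column 3 has {1,5,6}, so it must be 2.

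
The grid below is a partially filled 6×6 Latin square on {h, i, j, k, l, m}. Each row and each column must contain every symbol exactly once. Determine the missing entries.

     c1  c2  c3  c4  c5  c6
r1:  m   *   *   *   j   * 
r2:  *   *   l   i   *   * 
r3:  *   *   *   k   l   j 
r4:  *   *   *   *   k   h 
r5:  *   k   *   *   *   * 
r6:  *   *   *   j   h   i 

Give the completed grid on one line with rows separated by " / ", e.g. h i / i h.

m i k h j l / j h l i m k / i m h k l j / l j i m k h / h k j l i m / k l m j h i

(r2,c5) = m
(r2,c6) = k
(r5,c5) = i
(r1,c6) = l
(r5,c6) = m
(r1,c4) = h
(r5,c4) = l
(r1,c2) = i
(r1,c3) = k
(r4,c4) = m
(r6,c3) = m
(r6,c2) = l
(r4,c2) = j
(r4,c3) = i
(r6,c1) = k
(r2,c2) = h
(r3,c2) = m
(r3,c3) = h
(r4,c1) = l
(r5,c3) = j
(r2,c1) = j
(r3,c1) = i
(r5,c1) = h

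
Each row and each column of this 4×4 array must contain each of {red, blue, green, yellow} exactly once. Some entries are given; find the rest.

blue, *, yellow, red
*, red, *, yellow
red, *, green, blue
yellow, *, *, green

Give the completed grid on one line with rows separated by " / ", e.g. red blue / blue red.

At row 1, column 2: row 1 has {red,blue,yellow}; column 2 has {red}; that leaves green.
At row 2, column 1: row 2 has {red,yellow}; column 1 has {red,blue,yellow}; that leaves green.
At row 2, column 3: row 2 has {red,green,yellow}; column 3 has {green,yellow}; that leaves blue.
At row 3, column 2: row 3 has {red,blue,green}; column 2 has {red,green}; that leaves yellow.
At row 4, column 2: row 4 has {green,yellow}; column 2 has {red,green,yellow}; that leaves blue.
At row 4, column 3: row 4 has {blue,green,yellow}; column 3 has {blue,green,yellow}; that leaves red.

blue green yellow red / green red blue yellow / red yellow green blue / yellow blue red green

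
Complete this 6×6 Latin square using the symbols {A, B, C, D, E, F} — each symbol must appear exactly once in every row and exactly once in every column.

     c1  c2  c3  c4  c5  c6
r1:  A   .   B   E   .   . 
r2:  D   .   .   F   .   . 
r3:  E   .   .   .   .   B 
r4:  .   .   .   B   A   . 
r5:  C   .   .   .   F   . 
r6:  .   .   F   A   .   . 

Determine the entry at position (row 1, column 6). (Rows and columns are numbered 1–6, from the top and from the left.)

F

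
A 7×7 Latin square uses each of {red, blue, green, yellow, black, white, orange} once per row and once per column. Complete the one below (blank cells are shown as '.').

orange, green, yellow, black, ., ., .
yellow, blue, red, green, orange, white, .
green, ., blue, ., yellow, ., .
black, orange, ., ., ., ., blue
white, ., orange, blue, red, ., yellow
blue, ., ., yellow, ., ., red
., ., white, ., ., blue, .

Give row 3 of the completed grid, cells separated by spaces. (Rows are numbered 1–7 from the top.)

green red blue white yellow black orange

(r1,c6): row 1 has {green,yellow,black,orange}; column 6 has {blue,white}, so it must be red.
(r1,c7): row 1 has {red,green,yellow,black,orange}; column 7 has {red,blue,yellow}, so it must be white.
(r2,c7): row 2 has {red,blue,green,yellow,white,orange}; column 7 has {red,blue,yellow,white}, so it must be black.
(r3,c7): row 3 has {blue,green,yellow}; column 7 has {red,blue,yellow,black,white}, so it must be orange.
(r4,c3): row 4 has {blue,black,orange}; column 3 has {red,blue,yellow,white,orange}, so it must be green.
(r4,c5): row 4 has {blue,green,black,orange}; column 5 has {red,yellow,orange}, so it must be white.
(r4,c6): row 4 has {blue,green,black,white,orange}; column 6 has {red,blue,white}, so it must be yellow.
(r5,c2): row 5 has {red,blue,yellow,white,orange}; column 2 has {blue,green,orange}, so it must be black.
(r5,c6): row 5 has {red,blue,yellow,black,white,orange}; column 6 has {red,blue,yellow,white}, so it must be green.
(r6,c2): row 6 has {red,blue,yellow}; column 2 has {blue,green,black,orange}, so it must be white.
(r6,c3): row 6 has {red,blue,yellow,white}; column 3 has {red,blue,green,yellow,white,orange}, so it must be black.
(r6,c5): row 6 has {red,blue,yellow,black,white}; column 5 has {red,yellow,white,orange}, so it must be green.
(r6,c6): row 6 has {red,blue,green,yellow,black,white}; column 6 has {red,blue,green,yellow,white}, so it must be orange.
(r7,c1): row 7 has {blue,white}; column 1 has {blue,green,yellow,black,white,orange}, so it must be red.
(r7,c2): row 7 has {red,blue,white}; column 2 has {blue,green,black,white,orange}, so it must be yellow.
(r7,c4): row 7 has {red,blue,yellow,white}; column 4 has {blue,green,yellow,black}, so it must be orange.
(r7,c5): row 7 has {red,blue,yellow,white,orange}; column 5 has {red,green,yellow,white,orange}, so it must be black.
(r7,c7): row 7 has {red,blue,yellow,black,white,orange}; column 7 has {red,blue,yellow,black,white,orange}, so it must be green.
(r1,c5): row 1 has {red,green,yellow,black,white,orange}; column 5 has {red,green,yellow,black,white,orange}, so it must be blue.
(r3,c2): row 3 has {blue,green,yellow,orange}; column 2 has {blue,green,yellow,black,white,orange}, so it must be red.
(r3,c4): row 3 has {red,blue,green,yellow,orange}; column 4 has {blue,green,yellow,black,orange}, so it must be white.
(r3,c6): row 3 has {red,blue,green,yellow,white,orange}; column 6 has {red,blue,green,yellow,white,orange}, so it must be black.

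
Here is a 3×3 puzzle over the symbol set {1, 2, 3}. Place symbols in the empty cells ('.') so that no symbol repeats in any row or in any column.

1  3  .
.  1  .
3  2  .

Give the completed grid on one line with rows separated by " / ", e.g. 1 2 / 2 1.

(r1,c3) = 2
(r2,c1) = 2
(r2,c3) = 3
(r3,c3) = 1

1 3 2 / 2 1 3 / 3 2 1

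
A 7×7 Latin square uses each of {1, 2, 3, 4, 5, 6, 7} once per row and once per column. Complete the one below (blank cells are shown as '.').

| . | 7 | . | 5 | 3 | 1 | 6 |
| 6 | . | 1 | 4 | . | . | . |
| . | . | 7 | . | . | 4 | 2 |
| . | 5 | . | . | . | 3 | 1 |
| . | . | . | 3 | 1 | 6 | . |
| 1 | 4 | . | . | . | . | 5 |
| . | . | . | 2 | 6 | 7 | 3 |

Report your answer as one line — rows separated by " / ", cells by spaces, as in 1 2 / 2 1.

(r2,c7) = 7
(r3,c5) = 5
(r5,c2) = 2
(r5,c7) = 4
(r6,c6) = 2
(r7,c2) = 1
(r2,c2) = 3
(r2,c5) = 2
(r2,c6) = 5
(r3,c1) = 3
(r3,c2) = 6
(r3,c4) = 1
(r5,c3) = 5
(r6,c5) = 7
(r7,c3) = 4
(r1,c3) = 2
(r4,c3) = 6
(r4,c4) = 7
(r4,c5) = 4
(r5,c1) = 7
(r6,c3) = 3
(r6,c4) = 6
(r7,c1) = 5
(r1,c1) = 4
(r4,c1) = 2

4 7 2 5 3 1 6 / 6 3 1 4 2 5 7 / 3 6 7 1 5 4 2 / 2 5 6 7 4 3 1 / 7 2 5 3 1 6 4 / 1 4 3 6 7 2 5 / 5 1 4 2 6 7 3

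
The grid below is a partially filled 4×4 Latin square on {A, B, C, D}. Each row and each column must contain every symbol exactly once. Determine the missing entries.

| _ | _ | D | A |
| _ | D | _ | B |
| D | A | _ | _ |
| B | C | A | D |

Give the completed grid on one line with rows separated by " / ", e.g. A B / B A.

C B D A / A D C B / D A B C / B C A D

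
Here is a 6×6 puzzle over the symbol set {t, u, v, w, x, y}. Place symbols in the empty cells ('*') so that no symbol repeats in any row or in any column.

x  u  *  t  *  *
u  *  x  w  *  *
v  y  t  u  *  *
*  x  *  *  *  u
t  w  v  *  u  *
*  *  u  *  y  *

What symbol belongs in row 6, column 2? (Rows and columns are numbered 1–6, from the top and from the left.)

v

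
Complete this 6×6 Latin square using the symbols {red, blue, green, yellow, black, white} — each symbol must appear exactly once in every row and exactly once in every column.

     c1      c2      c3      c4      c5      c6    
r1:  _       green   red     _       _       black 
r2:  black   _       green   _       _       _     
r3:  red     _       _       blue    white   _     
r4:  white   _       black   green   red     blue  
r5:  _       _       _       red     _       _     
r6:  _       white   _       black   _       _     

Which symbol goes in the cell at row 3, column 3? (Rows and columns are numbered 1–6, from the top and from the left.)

(r3,c3): row 3 has {red,blue,white}; column 3 has {red,green,black}, so it must be yellow.

yellow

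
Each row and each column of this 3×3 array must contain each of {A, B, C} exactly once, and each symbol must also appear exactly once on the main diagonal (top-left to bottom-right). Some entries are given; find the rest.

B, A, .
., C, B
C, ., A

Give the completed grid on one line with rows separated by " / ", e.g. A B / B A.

B A C / A C B / C B A

(r1,c3) = C
(r2,c1) = A
(r3,c2) = B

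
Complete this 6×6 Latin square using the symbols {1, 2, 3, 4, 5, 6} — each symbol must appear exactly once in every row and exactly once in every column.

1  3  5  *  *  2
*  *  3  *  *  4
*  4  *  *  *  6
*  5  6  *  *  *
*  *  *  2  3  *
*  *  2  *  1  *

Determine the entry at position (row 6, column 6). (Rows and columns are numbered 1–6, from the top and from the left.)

(r3,c3) = 1
(r5,c3) = 4
(r6,c2) = 6
(r5,c2) = 1
(r5,c6) = 5
(r6,c6) = 3

3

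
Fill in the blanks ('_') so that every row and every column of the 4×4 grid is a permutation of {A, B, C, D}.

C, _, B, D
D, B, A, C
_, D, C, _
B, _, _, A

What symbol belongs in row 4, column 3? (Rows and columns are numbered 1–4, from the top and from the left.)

D

row 1 has {B,C,D}; column 2 has {B,D} — only A is left for (r1,c2).
row 3 has {C,D}; column 1 has {B,C,D} — only A is left for (r3,c1).
row 3 has {A,C,D}; column 4 has {A,C,D} — only B is left for (r3,c4).
row 4 has {A,B}; column 2 has {A,B,D} — only C is left for (r4,c2).
row 4 has {A,B,C}; column 3 has {A,B,C} — only D is left for (r4,c3).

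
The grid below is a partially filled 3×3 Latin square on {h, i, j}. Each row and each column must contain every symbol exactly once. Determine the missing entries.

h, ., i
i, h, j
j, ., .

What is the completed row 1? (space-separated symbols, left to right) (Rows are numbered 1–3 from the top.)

h j i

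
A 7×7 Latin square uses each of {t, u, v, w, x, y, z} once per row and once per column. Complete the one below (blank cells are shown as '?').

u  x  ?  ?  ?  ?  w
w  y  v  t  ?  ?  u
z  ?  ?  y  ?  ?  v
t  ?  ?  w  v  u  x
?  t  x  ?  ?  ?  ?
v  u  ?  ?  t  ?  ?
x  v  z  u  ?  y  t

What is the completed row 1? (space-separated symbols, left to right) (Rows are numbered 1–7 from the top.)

u x t z y v w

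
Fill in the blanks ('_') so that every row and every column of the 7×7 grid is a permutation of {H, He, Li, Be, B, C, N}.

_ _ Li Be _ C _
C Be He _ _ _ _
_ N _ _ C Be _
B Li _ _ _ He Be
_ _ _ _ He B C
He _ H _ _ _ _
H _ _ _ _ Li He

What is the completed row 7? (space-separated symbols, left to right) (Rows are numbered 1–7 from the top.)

row 1 has {Li,Be,C}; column 1 has {H,He,B,C} — only N is left for (r1,c1).
row 3 has {Be,C,N}; column 1 has {H,He,B,C,N} — only Li is left for (r3,c1).
row 3 has {Li,Be,C,N}; column 3 has {H,He,Li} — only B is left for (r3,c3).
row 3 has {Li,Be,B,C,N}; column 7 has {He,Be,C} — only H is left for (r3,c7).
row 5 has {He,B,C}; column 1 has {H,He,Li,B,C,N} — only Be is left for (r5,c1).
row 5 has {He,Be,B,C}; column 2 has {Li,Be,N} — only H is left for (r5,c2).
row 5 has {H,He,Be,B,C}; column 3 has {H,He,Li,B} — only N is left for (r5,c3).
row 5 has {H,He,Be,B,C,N}; column 4 has {Be} — only Li is left for (r5,c4).
row 6 has {H,He}; column 6 has {He,Li,Be,B,C} — only N is left for (r6,c6).
row 1 has {Li,Be,C,N}; column 7 has {H,He,Be,C} — only B is left for (r1,c7).
row 2 has {He,Be,C}; column 6 has {He,Li,Be,B,C,N} — only H is left for (r2,c6).
row 3 has {H,Li,Be,B,C,N}; column 4 has {Li,Be} — only He is left for (r3,c4).
row 4 has {He,Li,Be,B}; column 3 has {H,He,Li,B,N} — only C is left for (r4,c3).
row 6 has {H,He,N}; column 7 has {H,He,Be,B,C} — only Li is left for (r6,c7).
row 7 has {H,He,Li}; column 3 has {H,He,Li,B,C,N} — only Be is left for (r7,c3).
row 1 has {Li,Be,B,C,N}; column 2 has {H,Li,Be,N} — only He is left for (r1,c2).
row 1 has {He,Li,Be,B,C,N}; column 5 has {He,C} — only H is left for (r1,c5).
row 2 has {H,He,Be,C}; column 7 has {H,He,Li,Be,B,C} — only N is left for (r2,c7).
row 4 has {He,Li,Be,B,C}; column 5 has {H,He,C} — only N is left for (r4,c5).
row 7 has {H,He,Li,Be}; column 5 has {H,He,C,N} — only B is left for (r7,c5).
row 2 has {H,He,Be,C,N}; column 4 has {He,Li,Be} — only B is left for (r2,c4).
row 2 has {H,He,Be,B,C,N}; column 5 has {H,He,B,C,N} — only Li is left for (r2,c5).
row 4 has {He,Li,Be,B,C,N}; column 4 has {He,Li,Be,B} — only H is left for (r4,c4).
row 6 has {H,He,Li,N}; column 4 has {H,He,Li,Be,B} — only C is left for (r6,c4).
row 6 has {H,He,Li,C,N}; column 5 has {H,He,Li,B,C,N} — only Be is left for (r6,c5).
row 7 has {H,He,Li,Be,B}; column 2 has {H,He,Li,Be,N} — only C is left for (r7,c2).
row 7 has {H,He,Li,Be,B,C}; column 4 has {H,He,Li,Be,B,C} — only N is left for (r7,c4).

H C Be N B Li He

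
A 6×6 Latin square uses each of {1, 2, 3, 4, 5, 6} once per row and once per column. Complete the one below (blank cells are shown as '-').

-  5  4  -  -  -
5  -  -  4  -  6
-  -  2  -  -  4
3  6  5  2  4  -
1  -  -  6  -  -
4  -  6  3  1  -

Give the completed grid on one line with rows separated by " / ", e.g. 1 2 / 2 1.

2 5 4 1 6 3 / 5 3 1 4 2 6 / 6 1 2 5 3 4 / 3 6 5 2 4 1 / 1 4 3 6 5 2 / 4 2 6 3 1 5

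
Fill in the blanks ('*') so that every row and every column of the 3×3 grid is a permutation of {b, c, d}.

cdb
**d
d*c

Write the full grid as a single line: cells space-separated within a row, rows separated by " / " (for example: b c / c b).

c d b / b c d / d b c

(r2,c1) = b
(r2,c2) = c
(r3,c2) = b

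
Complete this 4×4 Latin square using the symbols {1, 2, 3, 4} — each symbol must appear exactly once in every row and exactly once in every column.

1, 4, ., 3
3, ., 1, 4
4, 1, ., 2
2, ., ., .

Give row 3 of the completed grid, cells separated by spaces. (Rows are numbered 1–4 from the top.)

4 1 3 2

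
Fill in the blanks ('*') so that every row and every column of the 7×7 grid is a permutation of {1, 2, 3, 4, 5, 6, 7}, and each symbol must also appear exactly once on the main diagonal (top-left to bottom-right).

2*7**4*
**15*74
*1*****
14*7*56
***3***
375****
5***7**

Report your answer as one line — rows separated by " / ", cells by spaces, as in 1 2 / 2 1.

2 5 7 6 1 4 3 / 6 3 1 5 2 7 4 / 7 1 4 2 6 3 5 / 1 4 2 7 3 5 6 / 4 2 6 3 5 1 7 / 3 7 5 1 4 6 2 / 5 6 3 4 7 2 1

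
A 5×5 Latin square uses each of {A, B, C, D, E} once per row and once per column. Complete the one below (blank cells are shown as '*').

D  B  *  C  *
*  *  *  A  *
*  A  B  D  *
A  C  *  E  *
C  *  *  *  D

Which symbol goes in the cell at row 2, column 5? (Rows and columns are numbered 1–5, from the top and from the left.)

E

(r3,c1): row 3 has {A,B,D}; column 1 has {A,C,D}, so it must be E.
(r3,c5): row 3 has {A,B,D,E}; column 5 has {D}, so it must be C.
(r4,c3): row 4 has {A,C,E}; column 3 has {B}, so it must be D.
(r4,c5): row 4 has {A,C,D,E}; column 5 has {C,D}, so it must be B.
(r5,c2): row 5 has {C,D}; column 2 has {A,B,C}, so it must be E.
(r5,c3): row 5 has {C,D,E}; column 3 has {B,D}, so it must be A.
(r5,c4): row 5 has {A,C,D,E}; column 4 has {A,C,D,E}, so it must be B.
(r1,c3): row 1 has {B,C,D}; column 3 has {A,B,D}, so it must be E.
(r1,c5): row 1 has {B,C,D,E}; column 5 has {B,C,D}, so it must be A.
(r2,c1): row 2 has {A}; column 1 has {A,C,D,E}, so it must be B.
(r2,c2): row 2 has {A,B}; column 2 has {A,B,C,E}, so it must be D.
(r2,c3): row 2 has {A,B,D}; column 3 has {A,B,D,E}, so it must be C.
(r2,c5): row 2 has {A,B,C,D}; column 5 has {A,B,C,D}, so it must be E.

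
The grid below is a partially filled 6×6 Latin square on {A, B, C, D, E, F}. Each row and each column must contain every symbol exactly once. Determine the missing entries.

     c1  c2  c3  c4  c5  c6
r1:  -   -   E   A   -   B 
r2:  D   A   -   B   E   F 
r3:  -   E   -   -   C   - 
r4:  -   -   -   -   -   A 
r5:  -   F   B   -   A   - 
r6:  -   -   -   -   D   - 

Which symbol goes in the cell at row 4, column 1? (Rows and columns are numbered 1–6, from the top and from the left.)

(r1,c5) = F
(r2,c3) = C
(r3,c6) = D
(r4,c5) = B
(r1,c1) = C
(r1,c2) = D
(r3,c4) = F
(r4,c2) = C
(r5,c1) = E
(r5,c6) = C
(r6,c2) = B
(r6,c6) = E
(r3,c3) = A
(r4,c1) = F

F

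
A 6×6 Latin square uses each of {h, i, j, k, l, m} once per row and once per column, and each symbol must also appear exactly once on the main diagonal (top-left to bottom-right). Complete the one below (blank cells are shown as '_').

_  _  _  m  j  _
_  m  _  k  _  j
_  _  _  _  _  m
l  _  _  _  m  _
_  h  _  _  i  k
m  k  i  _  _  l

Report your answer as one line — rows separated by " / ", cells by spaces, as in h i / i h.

k i l m j h / i m h k l j / h l j i k m / l j k h m i / j h m l i k / m k i j h l

(r5,c1) = j
(r5,c4) = l
(r6,c5) = h
(r2,c5) = l
(r3,c5) = k
(r5,c3) = m
(r6,c4) = j
(r2,c3) = h
(r3,c3) = j
(r4,c3) = k
(r4,c4) = h
(r4,c6) = i
(r1,c1) = k
(r1,c3) = l
(r1,c6) = h
(r2,c1) = i
(r3,c1) = h
(r3,c4) = i
(r4,c2) = j
(r1,c2) = i
(r3,c2) = l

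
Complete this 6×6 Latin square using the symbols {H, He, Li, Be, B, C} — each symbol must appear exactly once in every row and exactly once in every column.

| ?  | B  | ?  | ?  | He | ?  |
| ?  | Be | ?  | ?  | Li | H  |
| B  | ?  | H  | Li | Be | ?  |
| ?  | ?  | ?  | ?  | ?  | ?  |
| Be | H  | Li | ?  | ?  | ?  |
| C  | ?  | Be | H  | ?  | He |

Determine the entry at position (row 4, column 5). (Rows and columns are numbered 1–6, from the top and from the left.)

(r1,c3): row 1 has {He,B}; column 3 has {H,Li,Be}, so it must be C.
(r1,c4): row 1 has {He,B,C}; column 4 has {H,Li}, so it must be Be.
(r1,c6): row 1 has {He,Be,B,C}; column 6 has {H,He}, so it must be Li.
(r2,c1): row 2 has {H,Li,Be}; column 1 has {Be,B,C}, so it must be He.
(r2,c3): row 2 has {H,He,Li,Be}; column 3 has {H,Li,Be,C}, so it must be B.
(r2,c4): row 2 has {H,He,Li,Be,B}; column 4 has {H,Li,Be}, so it must be C.
(r3,c6): row 3 has {H,Li,Be,B}; column 6 has {H,He,Li}, so it must be C.
(r4,c3): row 4 is empty so far; column 3 has {H,Li,Be,B,C}, so it must be He.
(r4,c4): row 4 has {He}; column 4 has {H,Li,Be,C}, so it must be B.
(r4,c6): row 4 has {He,B}; column 6 has {H,He,Li,C}, so it must be Be.
(r5,c4): row 5 has {H,Li,Be}; column 4 has {H,Li,Be,B,C}, so it must be He.
(r5,c6): row 5 has {H,He,Li,Be}; column 6 has {H,He,Li,Be,C}, so it must be B.
(r6,c2): row 6 has {H,He,Be,C}; column 2 has {H,Be,B}, so it must be Li.
(r6,c5): row 6 has {H,He,Li,Be,C}; column 5 has {He,Li,Be}, so it must be B.
(r1,c1): row 1 has {He,Li,Be,B,C}; column 1 has {He,Be,B,C}, so it must be H.
(r3,c2): row 3 has {H,Li,Be,B,C}; column 2 has {H,Li,Be,B}, so it must be He.
(r4,c1): row 4 has {He,Be,B}; column 1 has {H,He,Be,B,C}, so it must be Li.
(r4,c2): row 4 has {He,Li,Be,B}; column 2 has {H,He,Li,Be,B}, so it must be C.
(r4,c5): row 4 has {He,Li,Be,B,C}; column 5 has {He,Li,Be,B}, so it must be H.

H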